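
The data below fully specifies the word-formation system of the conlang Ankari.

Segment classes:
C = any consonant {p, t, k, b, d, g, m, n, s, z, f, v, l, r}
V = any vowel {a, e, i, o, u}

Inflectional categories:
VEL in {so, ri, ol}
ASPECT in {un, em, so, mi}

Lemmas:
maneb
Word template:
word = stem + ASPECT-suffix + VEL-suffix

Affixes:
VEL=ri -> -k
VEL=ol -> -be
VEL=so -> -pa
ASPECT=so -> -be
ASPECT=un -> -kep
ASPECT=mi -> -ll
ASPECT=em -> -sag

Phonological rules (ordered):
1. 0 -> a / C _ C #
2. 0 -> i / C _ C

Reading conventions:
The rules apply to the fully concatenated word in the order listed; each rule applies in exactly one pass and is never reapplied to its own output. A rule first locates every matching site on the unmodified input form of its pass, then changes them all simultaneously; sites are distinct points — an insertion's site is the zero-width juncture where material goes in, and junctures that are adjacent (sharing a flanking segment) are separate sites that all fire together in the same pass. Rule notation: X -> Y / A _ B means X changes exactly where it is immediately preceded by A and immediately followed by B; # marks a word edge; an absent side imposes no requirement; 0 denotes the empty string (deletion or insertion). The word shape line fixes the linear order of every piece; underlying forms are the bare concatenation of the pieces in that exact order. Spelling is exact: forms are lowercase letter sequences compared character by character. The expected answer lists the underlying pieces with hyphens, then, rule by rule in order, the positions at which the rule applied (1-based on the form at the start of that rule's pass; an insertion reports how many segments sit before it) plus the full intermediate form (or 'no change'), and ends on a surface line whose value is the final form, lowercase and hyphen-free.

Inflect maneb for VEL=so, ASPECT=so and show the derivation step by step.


underlying: maneb-be-pa
1. 0 -> a / C _ C #: no change
2. 0 -> i / C _ C: inserts after position(s) 5: manebibepa
surface: manebibepa


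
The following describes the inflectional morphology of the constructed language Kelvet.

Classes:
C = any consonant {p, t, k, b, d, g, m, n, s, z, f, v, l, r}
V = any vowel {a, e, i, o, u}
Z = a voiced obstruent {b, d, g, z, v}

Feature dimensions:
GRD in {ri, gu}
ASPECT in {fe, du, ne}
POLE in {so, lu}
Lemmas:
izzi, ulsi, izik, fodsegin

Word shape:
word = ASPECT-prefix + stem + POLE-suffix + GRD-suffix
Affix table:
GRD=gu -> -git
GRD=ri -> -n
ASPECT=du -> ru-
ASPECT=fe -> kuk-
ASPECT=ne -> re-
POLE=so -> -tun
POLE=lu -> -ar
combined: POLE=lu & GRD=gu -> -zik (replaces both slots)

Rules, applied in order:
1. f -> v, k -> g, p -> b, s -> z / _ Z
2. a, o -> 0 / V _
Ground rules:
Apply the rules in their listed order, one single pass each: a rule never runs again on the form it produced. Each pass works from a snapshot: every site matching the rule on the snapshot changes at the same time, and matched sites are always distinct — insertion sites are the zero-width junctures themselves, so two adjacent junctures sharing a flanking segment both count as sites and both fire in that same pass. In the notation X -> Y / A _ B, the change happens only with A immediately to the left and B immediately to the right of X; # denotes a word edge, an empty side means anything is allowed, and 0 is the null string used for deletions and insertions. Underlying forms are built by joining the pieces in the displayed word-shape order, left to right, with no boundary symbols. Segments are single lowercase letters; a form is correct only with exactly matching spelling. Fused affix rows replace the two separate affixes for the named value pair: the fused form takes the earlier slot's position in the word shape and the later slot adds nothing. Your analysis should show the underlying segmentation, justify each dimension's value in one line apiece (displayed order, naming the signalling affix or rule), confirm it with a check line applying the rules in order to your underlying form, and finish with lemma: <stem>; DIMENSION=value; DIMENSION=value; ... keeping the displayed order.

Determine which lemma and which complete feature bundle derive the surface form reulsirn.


underlying: re-ulsi-ar-n
GRD=ri - signalled by the affix -n
ASPECT=ne - signalled by the affix re-
POLE=lu - signalled by the affix -ar
check: reulsiarn -> reulsiarn -> reulsirn
lemma: ulsi; GRD=ri; ASPECT=ne; POLE=lu


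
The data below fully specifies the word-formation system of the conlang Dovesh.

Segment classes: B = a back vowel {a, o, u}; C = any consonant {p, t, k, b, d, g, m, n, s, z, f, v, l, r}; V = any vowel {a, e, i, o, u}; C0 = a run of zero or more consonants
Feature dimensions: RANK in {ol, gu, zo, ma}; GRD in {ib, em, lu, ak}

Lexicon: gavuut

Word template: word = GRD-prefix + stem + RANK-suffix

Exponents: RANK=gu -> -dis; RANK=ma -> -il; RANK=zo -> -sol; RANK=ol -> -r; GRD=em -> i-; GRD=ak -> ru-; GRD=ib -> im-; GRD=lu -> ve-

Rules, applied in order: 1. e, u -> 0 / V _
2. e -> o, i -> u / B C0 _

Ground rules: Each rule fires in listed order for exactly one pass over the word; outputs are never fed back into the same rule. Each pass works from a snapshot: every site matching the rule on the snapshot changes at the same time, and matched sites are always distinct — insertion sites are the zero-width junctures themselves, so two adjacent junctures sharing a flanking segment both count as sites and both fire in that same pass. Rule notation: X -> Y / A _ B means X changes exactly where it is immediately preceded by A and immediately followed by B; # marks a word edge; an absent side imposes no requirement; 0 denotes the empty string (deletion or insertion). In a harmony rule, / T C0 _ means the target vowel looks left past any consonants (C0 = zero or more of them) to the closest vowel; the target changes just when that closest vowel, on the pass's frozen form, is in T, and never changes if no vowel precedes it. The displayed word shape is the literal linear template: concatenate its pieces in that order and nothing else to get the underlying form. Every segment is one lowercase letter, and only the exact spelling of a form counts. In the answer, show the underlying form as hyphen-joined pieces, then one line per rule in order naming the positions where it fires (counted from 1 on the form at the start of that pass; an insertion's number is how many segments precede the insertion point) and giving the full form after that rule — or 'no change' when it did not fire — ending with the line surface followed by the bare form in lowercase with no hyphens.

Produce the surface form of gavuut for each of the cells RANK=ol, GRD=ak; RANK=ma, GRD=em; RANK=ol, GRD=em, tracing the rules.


cell RANK=ol, GRD=ak:
underlying: ru-gavuut-r
1. e, u -> 0 / V _: fires at position(s) 7: rugavutr
2. e -> o, i -> u / B C0 _: no change
surface: rugavutr

cell RANK=ma, GRD=em:
underlying: i-gavuut-il
1. e, u -> 0 / V _: fires at position(s) 6: igavutil
2. e -> o, i -> u / B C0 _: fires at position(s) 7: igavutul
surface: igavutul

cell RANK=ol, GRD=em:
underlying: i-gavuut-r
1. e, u -> 0 / V _: fires at position(s) 6: igavutr
2. e -> o, i -> u / B C0 _: no change
surface: igavutr


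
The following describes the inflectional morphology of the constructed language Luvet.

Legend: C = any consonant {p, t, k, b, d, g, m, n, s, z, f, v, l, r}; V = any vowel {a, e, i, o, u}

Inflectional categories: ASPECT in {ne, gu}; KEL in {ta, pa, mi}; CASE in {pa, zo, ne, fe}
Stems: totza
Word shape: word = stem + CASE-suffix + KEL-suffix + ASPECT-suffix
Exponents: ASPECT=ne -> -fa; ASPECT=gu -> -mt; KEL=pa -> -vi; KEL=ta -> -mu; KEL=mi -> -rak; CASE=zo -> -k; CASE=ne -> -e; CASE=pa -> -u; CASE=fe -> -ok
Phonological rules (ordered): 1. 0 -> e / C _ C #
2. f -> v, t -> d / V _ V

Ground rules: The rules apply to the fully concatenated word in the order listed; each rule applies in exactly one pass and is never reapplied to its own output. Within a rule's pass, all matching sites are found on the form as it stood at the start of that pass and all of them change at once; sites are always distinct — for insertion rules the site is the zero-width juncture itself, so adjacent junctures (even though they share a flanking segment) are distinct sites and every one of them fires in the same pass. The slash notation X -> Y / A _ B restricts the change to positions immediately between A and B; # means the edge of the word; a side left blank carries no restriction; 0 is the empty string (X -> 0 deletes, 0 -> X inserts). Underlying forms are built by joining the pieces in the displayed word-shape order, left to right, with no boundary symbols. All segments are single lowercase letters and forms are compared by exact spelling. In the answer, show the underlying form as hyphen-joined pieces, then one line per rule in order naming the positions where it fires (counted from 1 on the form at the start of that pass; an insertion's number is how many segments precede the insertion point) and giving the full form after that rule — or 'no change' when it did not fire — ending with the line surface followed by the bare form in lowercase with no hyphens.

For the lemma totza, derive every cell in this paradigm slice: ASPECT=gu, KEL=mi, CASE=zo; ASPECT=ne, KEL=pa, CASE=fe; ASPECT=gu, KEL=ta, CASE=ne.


cell ASPECT=gu, KEL=mi, CASE=zo:
underlying: totza-k-rak-mt
1. 0 -> e / C _ C #: inserts after position(s) 10: totzakrakmet
2. f -> v, t -> d / V _ V: no change
surface: totzakrakmet

cell ASPECT=ne, KEL=pa, CASE=fe:
underlying: totza-ok-vi-fa
1. 0 -> e / C _ C #: no change
2. f -> v, t -> d / V _ V: fires at position(s) 10: totzaokviva
surface: totzaokviva

cell ASPECT=gu, KEL=ta, CASE=ne:
underlying: totza-e-mu-mt
1. 0 -> e / C _ C #: inserts after position(s) 9: totzaemumet
2. f -> v, t -> d / V _ V: no change
surface: totzaemumet


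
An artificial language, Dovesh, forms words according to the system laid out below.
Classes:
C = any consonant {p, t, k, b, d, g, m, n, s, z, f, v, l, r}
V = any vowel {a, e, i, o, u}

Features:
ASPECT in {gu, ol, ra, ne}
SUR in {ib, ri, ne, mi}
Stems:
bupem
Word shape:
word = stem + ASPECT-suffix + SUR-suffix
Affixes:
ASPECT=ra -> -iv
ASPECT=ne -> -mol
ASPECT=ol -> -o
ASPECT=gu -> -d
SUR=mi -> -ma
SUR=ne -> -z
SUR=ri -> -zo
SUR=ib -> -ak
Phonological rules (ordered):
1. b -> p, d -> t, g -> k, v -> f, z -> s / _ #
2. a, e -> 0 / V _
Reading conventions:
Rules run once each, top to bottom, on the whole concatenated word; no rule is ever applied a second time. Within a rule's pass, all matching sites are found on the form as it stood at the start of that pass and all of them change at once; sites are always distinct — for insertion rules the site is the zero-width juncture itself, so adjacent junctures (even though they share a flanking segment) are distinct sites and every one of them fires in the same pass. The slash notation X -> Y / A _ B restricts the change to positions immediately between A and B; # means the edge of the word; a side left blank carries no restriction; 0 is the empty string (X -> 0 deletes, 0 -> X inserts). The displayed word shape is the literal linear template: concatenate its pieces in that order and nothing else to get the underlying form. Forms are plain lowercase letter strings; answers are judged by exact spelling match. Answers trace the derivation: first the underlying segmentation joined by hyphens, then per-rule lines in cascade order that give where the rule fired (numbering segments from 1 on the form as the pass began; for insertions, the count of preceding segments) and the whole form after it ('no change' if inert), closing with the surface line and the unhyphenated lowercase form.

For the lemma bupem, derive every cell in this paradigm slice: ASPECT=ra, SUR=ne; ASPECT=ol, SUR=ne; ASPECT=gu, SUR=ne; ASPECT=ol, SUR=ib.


cell ASPECT=ra, SUR=ne:
underlying: bupem-iv-z
1. b -> p, d -> t, g -> k, v -> f, z -> s / _ #: fires at position(s) 8: bupemivs
2. a, e -> 0 / V _: no change
surface: bupemivs

cell ASPECT=ol, SUR=ne:
underlying: bupem-o-z
1. b -> p, d -> t, g -> k, v -> f, z -> s / _ #: fires at position(s) 7: bupemos
2. a, e -> 0 / V _: no change
surface: bupemos

cell ASPECT=gu, SUR=ne:
underlying: bupem-d-z
1. b -> p, d -> t, g -> k, v -> f, z -> s / _ #: fires at position(s) 7: bupemds
2. a, e -> 0 / V _: no change
surface: bupemds

cell ASPECT=ol, SUR=ib:
underlying: bupem-o-ak
1. b -> p, d -> t, g -> k, v -> f, z -> s / _ #: no change
2. a, e -> 0 / V _: fires at position(s) 7: bupemok
surface: bupemok


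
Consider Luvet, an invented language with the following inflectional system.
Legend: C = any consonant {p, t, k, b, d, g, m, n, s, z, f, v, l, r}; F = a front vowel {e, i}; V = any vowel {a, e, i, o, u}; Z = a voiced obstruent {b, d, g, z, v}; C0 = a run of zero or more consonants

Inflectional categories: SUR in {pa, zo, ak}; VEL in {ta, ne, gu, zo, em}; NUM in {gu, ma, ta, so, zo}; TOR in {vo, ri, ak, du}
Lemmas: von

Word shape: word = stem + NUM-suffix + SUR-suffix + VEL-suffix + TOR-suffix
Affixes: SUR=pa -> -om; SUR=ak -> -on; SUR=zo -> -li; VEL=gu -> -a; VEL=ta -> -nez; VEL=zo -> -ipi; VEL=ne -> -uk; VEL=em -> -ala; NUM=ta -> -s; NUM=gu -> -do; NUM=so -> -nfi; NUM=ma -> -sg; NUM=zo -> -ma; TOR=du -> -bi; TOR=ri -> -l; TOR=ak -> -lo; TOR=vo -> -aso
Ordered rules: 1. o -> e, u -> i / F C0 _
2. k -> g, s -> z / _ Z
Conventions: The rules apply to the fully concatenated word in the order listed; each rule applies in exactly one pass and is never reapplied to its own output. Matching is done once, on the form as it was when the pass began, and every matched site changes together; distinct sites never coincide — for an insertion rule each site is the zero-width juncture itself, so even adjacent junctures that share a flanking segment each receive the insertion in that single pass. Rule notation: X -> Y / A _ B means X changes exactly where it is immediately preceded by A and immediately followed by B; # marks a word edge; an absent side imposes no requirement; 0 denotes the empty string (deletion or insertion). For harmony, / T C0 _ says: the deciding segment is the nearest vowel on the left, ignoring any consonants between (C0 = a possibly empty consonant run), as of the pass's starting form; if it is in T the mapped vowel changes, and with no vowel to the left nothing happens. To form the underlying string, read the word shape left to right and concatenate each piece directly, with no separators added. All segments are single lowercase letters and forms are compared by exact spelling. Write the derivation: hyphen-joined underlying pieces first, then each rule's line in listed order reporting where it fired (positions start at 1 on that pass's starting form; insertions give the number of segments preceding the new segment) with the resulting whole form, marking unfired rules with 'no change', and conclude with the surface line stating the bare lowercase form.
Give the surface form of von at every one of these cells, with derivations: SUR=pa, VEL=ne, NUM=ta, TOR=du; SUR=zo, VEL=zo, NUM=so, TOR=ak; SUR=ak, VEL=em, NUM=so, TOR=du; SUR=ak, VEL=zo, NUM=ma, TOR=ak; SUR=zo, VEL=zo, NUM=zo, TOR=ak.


cell SUR=pa, VEL=ne, NUM=ta, TOR=du:
underlying: von-s-om-uk-bi
1. o -> e, u -> i / F C0 _: no change
2. k -> g, s -> z / _ Z: fires at position(s) 8: vonsomugbi
surface: vonsomugbi

cell SUR=zo, VEL=zo, NUM=so, TOR=ak:
underlying: von-nfi-li-ipi-lo
1. o -> e, u -> i / F C0 _: fires at position(s) 13: vonnfiliipile
2. k -> g, s -> z / _ Z: no change
surface: vonnfiliipile

cell SUR=ak, VEL=em, NUM=so, TOR=du:
underlying: von-nfi-on-ala-bi
1. o -> e, u -> i / F C0 _: fires at position(s) 7: vonnfienalabi
2. k -> g, s -> z / _ Z: no change
surface: vonnfienalabi

cell SUR=ak, VEL=zo, NUM=ma, TOR=ak:
underlying: von-sg-on-ipi-lo
1. o -> e, u -> i / F C0 _: fires at position(s) 12: vonsgonipile
2. k -> g, s -> z / _ Z: fires at position(s) 4: vonzgonipile
surface: vonzgonipile

cell SUR=zo, VEL=zo, NUM=zo, TOR=ak:
underlying: von-ma-li-ipi-lo
1. o -> e, u -> i / F C0 _: fires at position(s) 12: vonmaliipile
2. k -> g, s -> z / _ Z: no change
surface: vonmaliipile


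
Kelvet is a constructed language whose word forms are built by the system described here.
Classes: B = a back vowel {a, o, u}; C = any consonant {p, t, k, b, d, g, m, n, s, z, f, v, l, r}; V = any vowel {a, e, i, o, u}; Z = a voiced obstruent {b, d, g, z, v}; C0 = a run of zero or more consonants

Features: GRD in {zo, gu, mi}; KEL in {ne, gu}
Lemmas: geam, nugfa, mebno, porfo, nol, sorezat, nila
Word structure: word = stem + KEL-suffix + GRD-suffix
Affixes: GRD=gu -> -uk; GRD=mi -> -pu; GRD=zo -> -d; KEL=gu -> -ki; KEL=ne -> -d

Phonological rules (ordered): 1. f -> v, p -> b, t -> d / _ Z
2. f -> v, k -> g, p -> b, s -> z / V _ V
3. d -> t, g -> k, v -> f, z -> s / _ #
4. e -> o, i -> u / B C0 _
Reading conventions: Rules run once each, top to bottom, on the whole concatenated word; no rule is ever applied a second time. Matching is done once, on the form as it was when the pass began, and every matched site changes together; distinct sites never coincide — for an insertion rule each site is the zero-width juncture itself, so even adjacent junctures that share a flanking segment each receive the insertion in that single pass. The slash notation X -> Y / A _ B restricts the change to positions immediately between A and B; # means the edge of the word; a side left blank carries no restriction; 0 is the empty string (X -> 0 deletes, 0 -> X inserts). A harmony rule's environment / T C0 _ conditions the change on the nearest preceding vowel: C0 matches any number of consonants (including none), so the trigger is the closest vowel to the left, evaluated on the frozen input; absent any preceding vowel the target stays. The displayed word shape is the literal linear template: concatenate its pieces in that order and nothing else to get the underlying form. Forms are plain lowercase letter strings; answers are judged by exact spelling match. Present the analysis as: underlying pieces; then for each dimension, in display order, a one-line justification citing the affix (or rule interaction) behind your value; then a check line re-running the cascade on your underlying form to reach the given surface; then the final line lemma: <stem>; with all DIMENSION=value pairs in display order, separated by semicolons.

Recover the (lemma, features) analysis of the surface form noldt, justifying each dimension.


underlying: nol-d-d
GRD=zo - signalled by the affix -d
KEL=ne - signalled by the affix -d
check: noldd -> noldd -> noldd -> noldt -> noldt
lemma: nol; GRD=zo; KEL=ne


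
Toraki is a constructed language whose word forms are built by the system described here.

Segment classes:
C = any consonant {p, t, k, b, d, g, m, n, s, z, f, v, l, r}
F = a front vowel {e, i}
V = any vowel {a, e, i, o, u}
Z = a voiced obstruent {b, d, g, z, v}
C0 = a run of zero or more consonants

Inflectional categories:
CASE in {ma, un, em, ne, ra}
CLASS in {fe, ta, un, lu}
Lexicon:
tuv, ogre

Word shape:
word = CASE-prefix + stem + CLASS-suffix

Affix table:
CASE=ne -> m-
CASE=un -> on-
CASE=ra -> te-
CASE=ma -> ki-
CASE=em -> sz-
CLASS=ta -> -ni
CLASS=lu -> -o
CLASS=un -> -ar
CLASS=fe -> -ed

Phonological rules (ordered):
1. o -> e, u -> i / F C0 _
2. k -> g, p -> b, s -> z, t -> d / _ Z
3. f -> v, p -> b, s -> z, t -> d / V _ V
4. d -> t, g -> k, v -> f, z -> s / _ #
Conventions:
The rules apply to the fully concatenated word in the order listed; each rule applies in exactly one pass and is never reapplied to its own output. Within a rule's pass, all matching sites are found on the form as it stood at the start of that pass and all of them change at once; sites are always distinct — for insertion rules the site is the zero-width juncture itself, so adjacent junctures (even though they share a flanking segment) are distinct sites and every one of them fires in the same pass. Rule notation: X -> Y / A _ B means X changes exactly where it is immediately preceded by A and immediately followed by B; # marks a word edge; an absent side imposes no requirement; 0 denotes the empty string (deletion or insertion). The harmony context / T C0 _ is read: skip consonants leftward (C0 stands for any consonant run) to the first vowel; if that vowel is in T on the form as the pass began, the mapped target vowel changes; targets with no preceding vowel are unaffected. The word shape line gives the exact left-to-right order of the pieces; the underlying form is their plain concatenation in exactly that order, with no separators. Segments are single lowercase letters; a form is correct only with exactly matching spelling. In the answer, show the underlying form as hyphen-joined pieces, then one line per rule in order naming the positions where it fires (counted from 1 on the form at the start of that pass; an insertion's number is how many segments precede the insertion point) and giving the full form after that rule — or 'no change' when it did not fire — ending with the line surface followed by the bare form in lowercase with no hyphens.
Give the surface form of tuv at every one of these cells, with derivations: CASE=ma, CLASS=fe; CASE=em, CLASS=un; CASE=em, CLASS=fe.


cell CASE=ma, CLASS=fe:
underlying: ki-tuv-ed
1. o -> e, u -> i / F C0 _: fires at position(s) 4: kitived
2. k -> g, p -> b, s -> z, t -> d / _ Z: no change
3. f -> v, p -> b, s -> z, t -> d / V _ V: fires at position(s) 3: kidived
4. d -> t, g -> k, v -> f, z -> s / _ #: fires at position(s) 7: kidivet
surface: kidivet

cell CASE=em, CLASS=un:
underlying: sz-tuv-ar
1. o -> e, u -> i / F C0 _: no change
2. k -> g, p -> b, s -> z, t -> d / _ Z: fires at position(s) 1: zztuvar
3. f -> v, p -> b, s -> z, t -> d / V _ V: no change
4. d -> t, g -> k, v -> f, z -> s / _ #: no change
surface: zztuvar

cell CASE=em, CLASS=fe:
underlying: sz-tuv-ed
1. o -> e, u -> i / F C0 _: no change
2. k -> g, p -> b, s -> z, t -> d / _ Z: fires at position(s) 1: zztuved
3. f -> v, p -> b, s -> z, t -> d / V _ V: no change
4. d -> t, g -> k, v -> f, z -> s / _ #: fires at position(s) 7: zztuvet
surface: zztuvet


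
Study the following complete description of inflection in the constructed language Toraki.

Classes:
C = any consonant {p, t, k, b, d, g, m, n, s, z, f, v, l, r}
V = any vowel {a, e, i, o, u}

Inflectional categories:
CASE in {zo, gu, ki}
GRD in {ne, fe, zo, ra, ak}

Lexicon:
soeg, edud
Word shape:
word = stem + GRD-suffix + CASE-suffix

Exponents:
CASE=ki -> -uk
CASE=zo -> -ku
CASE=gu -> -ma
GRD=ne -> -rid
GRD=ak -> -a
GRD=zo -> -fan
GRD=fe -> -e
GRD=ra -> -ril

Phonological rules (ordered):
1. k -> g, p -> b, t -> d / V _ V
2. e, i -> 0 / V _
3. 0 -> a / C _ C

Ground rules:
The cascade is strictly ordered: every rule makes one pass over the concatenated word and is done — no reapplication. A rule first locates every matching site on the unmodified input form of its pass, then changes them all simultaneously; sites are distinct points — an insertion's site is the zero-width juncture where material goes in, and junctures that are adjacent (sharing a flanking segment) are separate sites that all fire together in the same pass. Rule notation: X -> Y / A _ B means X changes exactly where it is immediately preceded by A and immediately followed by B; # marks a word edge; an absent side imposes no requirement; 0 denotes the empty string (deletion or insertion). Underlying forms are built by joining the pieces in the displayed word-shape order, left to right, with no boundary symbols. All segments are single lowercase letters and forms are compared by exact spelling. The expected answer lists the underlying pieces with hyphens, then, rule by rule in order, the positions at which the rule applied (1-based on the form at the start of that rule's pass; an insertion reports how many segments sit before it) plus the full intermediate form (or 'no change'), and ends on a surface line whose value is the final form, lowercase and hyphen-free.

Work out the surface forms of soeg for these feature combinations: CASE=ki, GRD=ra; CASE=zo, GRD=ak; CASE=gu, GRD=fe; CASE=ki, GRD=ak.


cell CASE=ki, GRD=ra:
underlying: soeg-ril-uk
1. k -> g, p -> b, t -> d / V _ V: no change
2. e, i -> 0 / V _: fires at position(s) 3: sogriluk
3. 0 -> a / C _ C: inserts after position(s) 3: sogariluk
surface: sogariluk

cell CASE=zo, GRD=ak:
underlying: soeg-a-ku
1. k -> g, p -> b, t -> d / V _ V: fires at position(s) 6: soegagu
2. e, i -> 0 / V _: fires at position(s) 3: sogagu
3. 0 -> a / C _ C: no change
surface: sogagu

cell CASE=gu, GRD=fe:
underlying: soeg-e-ma
1. k -> g, p -> b, t -> d / V _ V: no change
2. e, i -> 0 / V _: fires at position(s) 3: sogema
3. 0 -> a / C _ C: no change
surface: sogema

cell CASE=ki, GRD=ak:
underlying: soeg-a-uk
1. k -> g, p -> b, t -> d / V _ V: no change
2. e, i -> 0 / V _: fires at position(s) 3: sogauk
3. 0 -> a / C _ C: no change
surface: sogauk


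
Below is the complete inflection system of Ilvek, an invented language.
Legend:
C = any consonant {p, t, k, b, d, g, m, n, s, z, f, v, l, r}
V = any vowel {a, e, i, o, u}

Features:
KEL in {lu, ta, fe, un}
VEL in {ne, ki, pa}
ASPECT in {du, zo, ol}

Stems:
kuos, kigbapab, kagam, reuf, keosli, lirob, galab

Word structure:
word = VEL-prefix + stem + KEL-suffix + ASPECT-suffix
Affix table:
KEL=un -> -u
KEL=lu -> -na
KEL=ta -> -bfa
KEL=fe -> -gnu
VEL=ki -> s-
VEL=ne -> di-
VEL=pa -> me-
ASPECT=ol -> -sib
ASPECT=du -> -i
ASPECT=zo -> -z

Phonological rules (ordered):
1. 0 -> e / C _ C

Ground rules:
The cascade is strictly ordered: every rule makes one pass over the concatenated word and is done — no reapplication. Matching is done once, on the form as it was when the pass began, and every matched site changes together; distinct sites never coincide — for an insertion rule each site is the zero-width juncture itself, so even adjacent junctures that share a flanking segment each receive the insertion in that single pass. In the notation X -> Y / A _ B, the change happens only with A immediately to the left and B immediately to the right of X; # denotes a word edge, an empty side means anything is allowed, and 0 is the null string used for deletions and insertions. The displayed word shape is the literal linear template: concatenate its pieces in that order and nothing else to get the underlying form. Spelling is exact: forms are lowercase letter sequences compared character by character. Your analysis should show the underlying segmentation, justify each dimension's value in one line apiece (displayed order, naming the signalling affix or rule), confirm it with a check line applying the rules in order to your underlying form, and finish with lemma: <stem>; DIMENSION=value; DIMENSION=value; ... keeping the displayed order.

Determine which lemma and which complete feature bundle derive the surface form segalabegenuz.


underlying: s-galab-gnu-z
KEL=fe - signalled by the affix -gnu
VEL=ki - signalled by the affix s-
ASPECT=zo - signalled by the affix -z
check: sgalabgnuz -> segalabegenuz
lemma: galab; KEL=fe; VEL=ki; ASPECT=zo


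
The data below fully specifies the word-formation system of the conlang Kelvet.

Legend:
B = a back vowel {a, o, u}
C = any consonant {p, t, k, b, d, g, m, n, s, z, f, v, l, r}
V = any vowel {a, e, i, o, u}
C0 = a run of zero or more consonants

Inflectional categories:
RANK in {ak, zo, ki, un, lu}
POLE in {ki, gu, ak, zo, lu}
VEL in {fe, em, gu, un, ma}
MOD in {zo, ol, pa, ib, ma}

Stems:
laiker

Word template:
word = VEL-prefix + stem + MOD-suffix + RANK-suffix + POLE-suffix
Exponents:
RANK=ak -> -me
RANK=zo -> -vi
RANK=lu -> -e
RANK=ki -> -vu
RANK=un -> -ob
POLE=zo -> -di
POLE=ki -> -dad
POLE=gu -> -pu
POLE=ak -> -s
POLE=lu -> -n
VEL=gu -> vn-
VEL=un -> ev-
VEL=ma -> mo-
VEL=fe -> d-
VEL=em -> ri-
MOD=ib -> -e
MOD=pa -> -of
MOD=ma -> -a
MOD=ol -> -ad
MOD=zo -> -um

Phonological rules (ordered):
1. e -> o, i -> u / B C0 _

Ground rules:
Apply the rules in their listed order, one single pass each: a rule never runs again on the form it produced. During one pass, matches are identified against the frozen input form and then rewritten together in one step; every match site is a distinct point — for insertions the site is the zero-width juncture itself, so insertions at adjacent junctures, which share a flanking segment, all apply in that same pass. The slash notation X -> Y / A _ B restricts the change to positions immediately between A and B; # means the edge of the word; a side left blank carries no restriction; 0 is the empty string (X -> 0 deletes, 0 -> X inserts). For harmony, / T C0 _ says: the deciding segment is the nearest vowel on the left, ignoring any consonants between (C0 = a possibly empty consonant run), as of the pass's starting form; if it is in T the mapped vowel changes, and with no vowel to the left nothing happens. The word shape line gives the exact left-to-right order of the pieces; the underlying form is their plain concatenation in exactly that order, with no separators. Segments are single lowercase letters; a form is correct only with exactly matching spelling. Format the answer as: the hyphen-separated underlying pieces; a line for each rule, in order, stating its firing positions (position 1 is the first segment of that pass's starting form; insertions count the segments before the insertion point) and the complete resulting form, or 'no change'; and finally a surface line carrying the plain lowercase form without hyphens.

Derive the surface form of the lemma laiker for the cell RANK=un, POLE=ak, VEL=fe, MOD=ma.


underlying: d-laiker-a-ob-s
1. e -> o, i -> u / B C0 _: fires at position(s) 4: dlaukeraobs
surface: dlaukeraobs


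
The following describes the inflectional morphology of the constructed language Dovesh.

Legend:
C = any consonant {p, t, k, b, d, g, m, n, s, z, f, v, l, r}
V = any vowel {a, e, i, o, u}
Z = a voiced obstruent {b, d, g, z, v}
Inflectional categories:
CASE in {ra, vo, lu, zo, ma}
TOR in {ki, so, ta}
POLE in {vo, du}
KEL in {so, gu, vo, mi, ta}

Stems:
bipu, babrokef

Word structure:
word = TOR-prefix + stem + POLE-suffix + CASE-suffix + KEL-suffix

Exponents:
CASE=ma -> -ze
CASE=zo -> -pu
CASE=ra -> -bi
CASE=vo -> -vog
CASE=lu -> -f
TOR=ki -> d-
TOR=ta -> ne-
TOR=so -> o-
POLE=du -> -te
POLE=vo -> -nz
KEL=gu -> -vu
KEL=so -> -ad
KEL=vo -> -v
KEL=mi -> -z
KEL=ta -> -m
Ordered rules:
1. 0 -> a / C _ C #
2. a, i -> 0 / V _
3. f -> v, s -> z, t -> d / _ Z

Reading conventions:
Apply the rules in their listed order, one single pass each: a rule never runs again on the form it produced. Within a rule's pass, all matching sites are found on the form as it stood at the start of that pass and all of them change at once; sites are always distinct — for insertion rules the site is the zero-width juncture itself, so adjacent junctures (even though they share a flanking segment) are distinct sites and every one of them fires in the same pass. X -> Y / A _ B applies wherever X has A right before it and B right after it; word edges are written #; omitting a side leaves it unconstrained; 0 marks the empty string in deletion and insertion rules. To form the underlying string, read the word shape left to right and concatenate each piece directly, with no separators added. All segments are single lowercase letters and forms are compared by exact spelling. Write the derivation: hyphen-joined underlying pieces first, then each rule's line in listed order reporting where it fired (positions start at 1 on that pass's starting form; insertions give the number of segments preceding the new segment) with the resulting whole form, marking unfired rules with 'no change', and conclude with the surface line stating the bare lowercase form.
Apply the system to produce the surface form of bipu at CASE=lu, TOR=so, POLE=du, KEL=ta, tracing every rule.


underlying: o-bipu-te-f-m
1. 0 -> a / C _ C #: inserts after position(s) 8: obiputefam
2. a, i -> 0 / V _: no change
3. f -> v, s -> z, t -> d / _ Z: no change
surface: obiputefam


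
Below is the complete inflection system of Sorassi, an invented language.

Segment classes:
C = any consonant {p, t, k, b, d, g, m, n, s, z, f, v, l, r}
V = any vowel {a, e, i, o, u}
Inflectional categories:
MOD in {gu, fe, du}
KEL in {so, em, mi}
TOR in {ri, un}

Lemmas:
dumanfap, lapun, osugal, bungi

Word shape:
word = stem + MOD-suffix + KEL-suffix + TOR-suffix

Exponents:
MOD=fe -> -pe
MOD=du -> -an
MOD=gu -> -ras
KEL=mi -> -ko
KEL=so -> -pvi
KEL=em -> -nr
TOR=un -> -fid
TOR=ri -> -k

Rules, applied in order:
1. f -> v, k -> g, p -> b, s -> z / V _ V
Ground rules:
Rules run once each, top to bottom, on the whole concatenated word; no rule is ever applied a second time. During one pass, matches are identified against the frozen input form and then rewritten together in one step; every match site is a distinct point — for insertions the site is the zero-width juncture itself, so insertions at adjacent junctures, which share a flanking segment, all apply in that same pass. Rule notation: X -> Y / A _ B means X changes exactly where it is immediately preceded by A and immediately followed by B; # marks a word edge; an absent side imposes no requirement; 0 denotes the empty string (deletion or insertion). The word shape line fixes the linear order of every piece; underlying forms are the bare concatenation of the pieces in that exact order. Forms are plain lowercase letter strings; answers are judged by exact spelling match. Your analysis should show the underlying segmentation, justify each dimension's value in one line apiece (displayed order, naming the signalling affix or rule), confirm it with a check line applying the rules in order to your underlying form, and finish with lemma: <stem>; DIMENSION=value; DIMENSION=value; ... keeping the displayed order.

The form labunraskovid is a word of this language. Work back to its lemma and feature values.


underlying: lapun-ras-ko-fid
MOD=gu - signalled by the affix -ras
KEL=mi - signalled by the affix -ko
TOR=un - signalled by the affix -fid
check: lapunraskofid -> labunraskovid
lemma: lapun; MOD=gu; KEL=mi; TOR=un


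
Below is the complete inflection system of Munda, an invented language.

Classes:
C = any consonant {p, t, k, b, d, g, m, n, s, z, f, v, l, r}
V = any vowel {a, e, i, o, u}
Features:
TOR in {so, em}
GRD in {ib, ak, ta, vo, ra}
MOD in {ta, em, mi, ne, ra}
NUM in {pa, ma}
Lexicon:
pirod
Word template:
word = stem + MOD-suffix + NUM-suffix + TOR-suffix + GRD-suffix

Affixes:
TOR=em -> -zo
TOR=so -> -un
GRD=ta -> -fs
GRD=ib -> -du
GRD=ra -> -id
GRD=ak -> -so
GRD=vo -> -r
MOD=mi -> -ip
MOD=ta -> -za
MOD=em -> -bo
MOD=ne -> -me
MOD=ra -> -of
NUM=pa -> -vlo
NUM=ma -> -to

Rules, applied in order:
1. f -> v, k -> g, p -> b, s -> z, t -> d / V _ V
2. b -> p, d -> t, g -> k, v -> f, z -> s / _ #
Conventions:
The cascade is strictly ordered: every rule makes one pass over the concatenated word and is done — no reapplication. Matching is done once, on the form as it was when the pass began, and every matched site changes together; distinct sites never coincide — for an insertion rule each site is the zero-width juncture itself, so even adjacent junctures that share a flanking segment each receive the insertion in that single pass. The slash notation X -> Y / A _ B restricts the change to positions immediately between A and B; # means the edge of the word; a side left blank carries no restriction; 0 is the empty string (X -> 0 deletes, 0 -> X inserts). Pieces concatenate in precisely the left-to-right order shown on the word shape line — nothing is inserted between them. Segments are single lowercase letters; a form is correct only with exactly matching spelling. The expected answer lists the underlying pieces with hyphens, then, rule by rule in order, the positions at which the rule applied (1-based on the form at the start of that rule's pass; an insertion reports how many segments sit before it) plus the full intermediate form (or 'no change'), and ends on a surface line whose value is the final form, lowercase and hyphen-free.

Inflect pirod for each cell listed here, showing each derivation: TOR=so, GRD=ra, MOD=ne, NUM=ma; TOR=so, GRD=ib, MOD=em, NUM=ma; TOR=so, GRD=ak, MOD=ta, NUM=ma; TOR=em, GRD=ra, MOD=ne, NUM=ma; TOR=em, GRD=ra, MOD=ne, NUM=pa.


cell TOR=so, GRD=ra, MOD=ne, NUM=ma:
underlying: pirod-me-to-un-id
1. f -> v, k -> g, p -> b, s -> z, t -> d / V _ V: fires at position(s) 8: pirodmedounid
2. b -> p, d -> t, g -> k, v -> f, z -> s / _ #: fires at position(s) 13: pirodmedounit
surface: pirodmedounit

cell TOR=so, GRD=ib, MOD=em, NUM=ma:
underlying: pirod-bo-to-un-du
1. f -> v, k -> g, p -> b, s -> z, t -> d / V _ V: fires at position(s) 8: pirodbodoundu
2. b -> p, d -> t, g -> k, v -> f, z -> s / _ #: no change
surface: pirodbodoundu

cell TOR=so, GRD=ak, MOD=ta, NUM=ma:
underlying: pirod-za-to-un-so
1. f -> v, k -> g, p -> b, s -> z, t -> d / V _ V: fires at position(s) 8: pirodzadounso
2. b -> p, d -> t, g -> k, v -> f, z -> s / _ #: no change
surface: pirodzadounso

cell TOR=em, GRD=ra, MOD=ne, NUM=ma:
underlying: pirod-me-to-zo-id
1. f -> v, k -> g, p -> b, s -> z, t -> d / V _ V: fires at position(s) 8: pirodmedozoid
2. b -> p, d -> t, g -> k, v -> f, z -> s / _ #: fires at position(s) 13: pirodmedozoit
surface: pirodmedozoit

cell TOR=em, GRD=ra, MOD=ne, NUM=pa:
underlying: pirod-me-vlo-zo-id
1. f -> v, k -> g, p -> b, s -> z, t -> d / V _ V: no change
2. b -> p, d -> t, g -> k, v -> f, z -> s / _ #: fires at position(s) 14: pirodmevlozoit
surface: pirodmevlozoit


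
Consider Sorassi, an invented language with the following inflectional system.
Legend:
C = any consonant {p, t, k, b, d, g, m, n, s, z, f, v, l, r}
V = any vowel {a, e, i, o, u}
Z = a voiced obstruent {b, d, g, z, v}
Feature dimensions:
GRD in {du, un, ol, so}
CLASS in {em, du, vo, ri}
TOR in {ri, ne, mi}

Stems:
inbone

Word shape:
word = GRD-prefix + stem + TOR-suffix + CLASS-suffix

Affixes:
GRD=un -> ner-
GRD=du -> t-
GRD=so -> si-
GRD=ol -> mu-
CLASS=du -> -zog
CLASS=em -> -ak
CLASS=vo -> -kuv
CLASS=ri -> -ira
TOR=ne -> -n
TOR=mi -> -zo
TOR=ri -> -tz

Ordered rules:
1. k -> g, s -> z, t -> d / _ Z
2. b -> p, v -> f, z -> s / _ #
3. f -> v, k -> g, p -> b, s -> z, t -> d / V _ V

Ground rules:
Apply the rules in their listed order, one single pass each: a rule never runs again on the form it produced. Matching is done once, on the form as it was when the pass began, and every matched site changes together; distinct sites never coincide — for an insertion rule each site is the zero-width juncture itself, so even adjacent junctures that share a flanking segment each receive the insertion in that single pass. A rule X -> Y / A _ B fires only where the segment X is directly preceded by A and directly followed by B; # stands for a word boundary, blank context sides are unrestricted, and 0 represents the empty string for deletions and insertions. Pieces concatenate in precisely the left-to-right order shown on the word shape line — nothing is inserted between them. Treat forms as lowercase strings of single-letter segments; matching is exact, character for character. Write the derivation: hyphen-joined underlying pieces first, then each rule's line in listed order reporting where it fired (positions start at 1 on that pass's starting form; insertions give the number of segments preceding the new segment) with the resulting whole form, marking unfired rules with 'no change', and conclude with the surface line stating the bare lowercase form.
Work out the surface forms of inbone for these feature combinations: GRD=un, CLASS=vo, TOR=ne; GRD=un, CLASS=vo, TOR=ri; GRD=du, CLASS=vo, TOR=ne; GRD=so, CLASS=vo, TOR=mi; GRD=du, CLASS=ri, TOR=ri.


cell GRD=un, CLASS=vo, TOR=ne:
underlying: ner-inbone-n-kuv
1. k -> g, s -> z, t -> d / _ Z: no change
2. b -> p, v -> f, z -> s / _ #: fires at position(s) 13: nerinbonenkuf
3. f -> v, k -> g, p -> b, s -> z, t -> d / V _ V: no change
surface: nerinbonenkuf

cell GRD=un, CLASS=vo, TOR=ri:
underlying: ner-inbone-tz-kuv
1. k -> g, s -> z, t -> d / _ Z: fires at position(s) 10: nerinbonedzkuv
2. b -> p, v -> f, z -> s / _ #: fires at position(s) 14: nerinbonedzkuf
3. f -> v, k -> g, p -> b, s -> z, t -> d / V _ V: no change
surface: nerinbonedzkuf

cell GRD=du, CLASS=vo, TOR=ne:
underlying: t-inbone-n-kuv
1. k -> g, s -> z, t -> d / _ Z: no change
2. b -> p, v -> f, z -> s / _ #: fires at position(s) 11: tinbonenkuf
3. f -> v, k -> g, p -> b, s -> z, t -> d / V _ V: no change
surface: tinbonenkuf

cell GRD=so, CLASS=vo, TOR=mi:
underlying: si-inbone-zo-kuv
1. k -> g, s -> z, t -> d / _ Z: no change
2. b -> p, v -> f, z -> s / _ #: fires at position(s) 13: siinbonezokuf
3. f -> v, k -> g, p -> b, s -> z, t -> d / V _ V: fires at position(s) 11: siinbonezoguf
surface: siinbonezoguf

cell GRD=du, CLASS=ri, TOR=ri:
underlying: t-inbone-tz-ira
1. k -> g, s -> z, t -> d / _ Z: fires at position(s) 8: tinbonedzira
2. b -> p, v -> f, z -> s / _ #: no change
3. f -> v, k -> g, p -> b, s -> z, t -> d / V _ V: no change
surface: tinbonedzira
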